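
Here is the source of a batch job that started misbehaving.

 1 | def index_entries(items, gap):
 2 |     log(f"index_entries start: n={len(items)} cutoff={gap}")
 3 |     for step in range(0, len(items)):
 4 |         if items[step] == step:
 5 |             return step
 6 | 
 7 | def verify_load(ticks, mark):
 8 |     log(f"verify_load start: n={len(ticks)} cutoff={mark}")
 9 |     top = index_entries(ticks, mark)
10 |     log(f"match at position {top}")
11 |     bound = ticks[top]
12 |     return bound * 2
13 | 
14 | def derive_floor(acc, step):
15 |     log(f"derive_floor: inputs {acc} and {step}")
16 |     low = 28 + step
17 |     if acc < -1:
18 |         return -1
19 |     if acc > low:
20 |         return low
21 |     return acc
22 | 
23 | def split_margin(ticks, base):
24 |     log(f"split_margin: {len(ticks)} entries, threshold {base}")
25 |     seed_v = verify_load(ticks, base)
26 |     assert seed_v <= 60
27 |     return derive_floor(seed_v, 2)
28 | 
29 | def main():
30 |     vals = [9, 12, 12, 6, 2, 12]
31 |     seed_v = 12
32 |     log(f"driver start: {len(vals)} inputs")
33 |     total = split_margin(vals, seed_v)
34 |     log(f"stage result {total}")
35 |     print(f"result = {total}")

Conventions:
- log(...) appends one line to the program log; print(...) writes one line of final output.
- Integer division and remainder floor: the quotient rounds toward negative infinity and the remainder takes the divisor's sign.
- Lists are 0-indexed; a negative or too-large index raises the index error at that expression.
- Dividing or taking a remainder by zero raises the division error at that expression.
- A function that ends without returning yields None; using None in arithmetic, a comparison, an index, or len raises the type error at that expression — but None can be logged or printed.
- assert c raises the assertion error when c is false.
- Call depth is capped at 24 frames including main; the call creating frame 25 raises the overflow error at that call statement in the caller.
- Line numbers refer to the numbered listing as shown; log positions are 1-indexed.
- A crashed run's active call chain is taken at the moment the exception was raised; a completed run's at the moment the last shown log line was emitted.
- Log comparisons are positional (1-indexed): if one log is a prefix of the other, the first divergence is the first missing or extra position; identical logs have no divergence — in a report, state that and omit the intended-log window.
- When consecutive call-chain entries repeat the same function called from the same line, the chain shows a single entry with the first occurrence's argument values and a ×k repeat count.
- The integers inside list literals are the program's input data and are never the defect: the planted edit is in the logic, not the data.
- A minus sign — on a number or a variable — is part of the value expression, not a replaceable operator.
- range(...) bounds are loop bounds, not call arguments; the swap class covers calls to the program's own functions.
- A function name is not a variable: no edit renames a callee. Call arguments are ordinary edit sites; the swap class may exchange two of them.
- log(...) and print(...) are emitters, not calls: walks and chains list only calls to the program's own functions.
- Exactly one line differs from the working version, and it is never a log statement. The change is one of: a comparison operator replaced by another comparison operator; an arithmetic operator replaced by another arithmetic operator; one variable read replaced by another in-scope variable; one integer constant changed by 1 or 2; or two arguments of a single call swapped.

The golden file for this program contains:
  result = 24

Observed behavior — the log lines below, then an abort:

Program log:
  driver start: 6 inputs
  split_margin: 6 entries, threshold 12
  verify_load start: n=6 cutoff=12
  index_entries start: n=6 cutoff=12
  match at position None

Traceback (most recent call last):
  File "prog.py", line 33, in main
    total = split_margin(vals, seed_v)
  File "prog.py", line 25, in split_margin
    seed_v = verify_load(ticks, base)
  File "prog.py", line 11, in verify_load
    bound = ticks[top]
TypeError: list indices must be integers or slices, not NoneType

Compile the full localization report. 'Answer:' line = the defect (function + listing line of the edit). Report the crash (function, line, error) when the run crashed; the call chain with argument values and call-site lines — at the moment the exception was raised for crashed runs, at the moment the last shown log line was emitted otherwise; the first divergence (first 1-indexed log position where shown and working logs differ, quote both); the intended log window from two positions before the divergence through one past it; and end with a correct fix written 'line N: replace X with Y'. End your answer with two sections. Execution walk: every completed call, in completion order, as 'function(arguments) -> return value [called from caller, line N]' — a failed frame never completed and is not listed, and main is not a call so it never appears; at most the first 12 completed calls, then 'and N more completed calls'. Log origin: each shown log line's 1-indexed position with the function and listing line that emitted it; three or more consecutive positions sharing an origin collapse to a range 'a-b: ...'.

Answer: the defect is in index_entries at line 4.
Key observation: Log line 5 is where behavior first shows: 'match at position None' appears instead of 'match at position 1'.
Crash: verify_load, line 11, TypeError.
Call chain: main -> split_margin([9, 12, 12, 6, 2, 12], 12) (called at line 33) -> verify_load([9, 12, 12, 6, 2, 12], 12) (called at line 25).
First divergence: at position 5 the run shows 'match at position None' where the working version logs 'match at position 1'.
Intended log window:
  3: verify_load start: n=6 cutoff=12
  4: index_entries start: n=6 cutoff=12
  5: match at position 1
  6: derive_floor: inputs 24 and 2
Execution walk:
  index_entries([9, 12, 12, 6, 2, 12], 12) -> None  [called from verify_load, line 9]
Origin of each log line:
  1 — main, line 32
  2 — split_margin, line 24
  3 — verify_load, line 8
  4 — index_entries, line 2
  5 — verify_load, line 10
A correct fix: line 4: replace `items[step] == step` with `items[step] == gap`.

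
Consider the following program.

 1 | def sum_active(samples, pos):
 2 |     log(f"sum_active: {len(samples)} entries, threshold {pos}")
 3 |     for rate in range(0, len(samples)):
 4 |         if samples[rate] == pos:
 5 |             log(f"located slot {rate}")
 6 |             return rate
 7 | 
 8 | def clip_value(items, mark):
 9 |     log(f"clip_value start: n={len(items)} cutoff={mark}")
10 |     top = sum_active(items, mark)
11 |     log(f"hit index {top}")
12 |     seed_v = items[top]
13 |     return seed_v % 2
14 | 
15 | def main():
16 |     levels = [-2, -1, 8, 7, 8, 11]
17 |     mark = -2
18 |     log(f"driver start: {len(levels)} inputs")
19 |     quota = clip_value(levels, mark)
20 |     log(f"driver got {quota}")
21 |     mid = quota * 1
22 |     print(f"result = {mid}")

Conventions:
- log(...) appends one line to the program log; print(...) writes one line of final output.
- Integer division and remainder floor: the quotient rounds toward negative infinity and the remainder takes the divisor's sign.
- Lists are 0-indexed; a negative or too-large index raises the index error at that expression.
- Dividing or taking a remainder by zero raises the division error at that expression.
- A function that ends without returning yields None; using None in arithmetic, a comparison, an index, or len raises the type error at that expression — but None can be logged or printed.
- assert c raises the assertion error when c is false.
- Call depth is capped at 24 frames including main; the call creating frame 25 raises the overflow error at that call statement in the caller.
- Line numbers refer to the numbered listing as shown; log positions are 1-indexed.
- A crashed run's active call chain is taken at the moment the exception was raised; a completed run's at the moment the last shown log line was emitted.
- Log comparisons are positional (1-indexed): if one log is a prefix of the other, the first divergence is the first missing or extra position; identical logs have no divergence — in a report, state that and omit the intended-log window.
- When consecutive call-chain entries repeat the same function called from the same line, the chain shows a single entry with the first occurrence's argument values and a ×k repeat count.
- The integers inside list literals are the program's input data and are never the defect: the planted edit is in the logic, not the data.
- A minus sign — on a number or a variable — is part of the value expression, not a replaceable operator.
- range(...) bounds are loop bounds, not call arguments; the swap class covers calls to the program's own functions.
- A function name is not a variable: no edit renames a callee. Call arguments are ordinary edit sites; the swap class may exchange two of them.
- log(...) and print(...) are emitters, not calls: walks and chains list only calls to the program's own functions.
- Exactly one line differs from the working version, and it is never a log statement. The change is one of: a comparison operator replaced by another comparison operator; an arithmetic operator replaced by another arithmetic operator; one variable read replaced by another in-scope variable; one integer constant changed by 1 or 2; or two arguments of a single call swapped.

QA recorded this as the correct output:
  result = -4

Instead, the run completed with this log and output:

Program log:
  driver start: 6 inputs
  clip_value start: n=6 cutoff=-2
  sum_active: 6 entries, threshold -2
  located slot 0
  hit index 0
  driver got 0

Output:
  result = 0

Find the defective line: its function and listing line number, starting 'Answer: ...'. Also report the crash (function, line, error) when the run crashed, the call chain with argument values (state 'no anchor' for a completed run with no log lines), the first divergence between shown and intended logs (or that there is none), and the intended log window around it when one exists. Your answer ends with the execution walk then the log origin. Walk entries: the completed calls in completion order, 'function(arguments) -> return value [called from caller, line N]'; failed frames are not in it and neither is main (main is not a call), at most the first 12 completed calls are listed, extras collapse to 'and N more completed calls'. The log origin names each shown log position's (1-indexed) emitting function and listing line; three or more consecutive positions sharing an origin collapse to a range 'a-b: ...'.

Answer: the defect is in clip_value at line 13.
Core observation: Position 6 is the first bad log line: 'driver got 0' should read 'driver got -4'.
Call chain: main.
First divergence: at position 6 the run shows 'driver got 0' where the working version logs 'driver got -4'.
Intended log window:
  4: located slot 0
  5: hit index 0
  6: driver got -4
Execution walk:
  sum_active([-2, -1, 8, 7, 8, 11], -2) -> 0  [called from clip_value, line 10]
  clip_value([-2, -1, 8, 7, 8, 11], -2) -> 0  [called from main, line 19]
Origin of each log line:
  1: logged in main at line 18
  2: logged in clip_value at line 9
  3: logged in sum_active at line 2
  4: logged in sum_active at line 5
  5: logged in clip_value at line 11
  6: logged in main at line 20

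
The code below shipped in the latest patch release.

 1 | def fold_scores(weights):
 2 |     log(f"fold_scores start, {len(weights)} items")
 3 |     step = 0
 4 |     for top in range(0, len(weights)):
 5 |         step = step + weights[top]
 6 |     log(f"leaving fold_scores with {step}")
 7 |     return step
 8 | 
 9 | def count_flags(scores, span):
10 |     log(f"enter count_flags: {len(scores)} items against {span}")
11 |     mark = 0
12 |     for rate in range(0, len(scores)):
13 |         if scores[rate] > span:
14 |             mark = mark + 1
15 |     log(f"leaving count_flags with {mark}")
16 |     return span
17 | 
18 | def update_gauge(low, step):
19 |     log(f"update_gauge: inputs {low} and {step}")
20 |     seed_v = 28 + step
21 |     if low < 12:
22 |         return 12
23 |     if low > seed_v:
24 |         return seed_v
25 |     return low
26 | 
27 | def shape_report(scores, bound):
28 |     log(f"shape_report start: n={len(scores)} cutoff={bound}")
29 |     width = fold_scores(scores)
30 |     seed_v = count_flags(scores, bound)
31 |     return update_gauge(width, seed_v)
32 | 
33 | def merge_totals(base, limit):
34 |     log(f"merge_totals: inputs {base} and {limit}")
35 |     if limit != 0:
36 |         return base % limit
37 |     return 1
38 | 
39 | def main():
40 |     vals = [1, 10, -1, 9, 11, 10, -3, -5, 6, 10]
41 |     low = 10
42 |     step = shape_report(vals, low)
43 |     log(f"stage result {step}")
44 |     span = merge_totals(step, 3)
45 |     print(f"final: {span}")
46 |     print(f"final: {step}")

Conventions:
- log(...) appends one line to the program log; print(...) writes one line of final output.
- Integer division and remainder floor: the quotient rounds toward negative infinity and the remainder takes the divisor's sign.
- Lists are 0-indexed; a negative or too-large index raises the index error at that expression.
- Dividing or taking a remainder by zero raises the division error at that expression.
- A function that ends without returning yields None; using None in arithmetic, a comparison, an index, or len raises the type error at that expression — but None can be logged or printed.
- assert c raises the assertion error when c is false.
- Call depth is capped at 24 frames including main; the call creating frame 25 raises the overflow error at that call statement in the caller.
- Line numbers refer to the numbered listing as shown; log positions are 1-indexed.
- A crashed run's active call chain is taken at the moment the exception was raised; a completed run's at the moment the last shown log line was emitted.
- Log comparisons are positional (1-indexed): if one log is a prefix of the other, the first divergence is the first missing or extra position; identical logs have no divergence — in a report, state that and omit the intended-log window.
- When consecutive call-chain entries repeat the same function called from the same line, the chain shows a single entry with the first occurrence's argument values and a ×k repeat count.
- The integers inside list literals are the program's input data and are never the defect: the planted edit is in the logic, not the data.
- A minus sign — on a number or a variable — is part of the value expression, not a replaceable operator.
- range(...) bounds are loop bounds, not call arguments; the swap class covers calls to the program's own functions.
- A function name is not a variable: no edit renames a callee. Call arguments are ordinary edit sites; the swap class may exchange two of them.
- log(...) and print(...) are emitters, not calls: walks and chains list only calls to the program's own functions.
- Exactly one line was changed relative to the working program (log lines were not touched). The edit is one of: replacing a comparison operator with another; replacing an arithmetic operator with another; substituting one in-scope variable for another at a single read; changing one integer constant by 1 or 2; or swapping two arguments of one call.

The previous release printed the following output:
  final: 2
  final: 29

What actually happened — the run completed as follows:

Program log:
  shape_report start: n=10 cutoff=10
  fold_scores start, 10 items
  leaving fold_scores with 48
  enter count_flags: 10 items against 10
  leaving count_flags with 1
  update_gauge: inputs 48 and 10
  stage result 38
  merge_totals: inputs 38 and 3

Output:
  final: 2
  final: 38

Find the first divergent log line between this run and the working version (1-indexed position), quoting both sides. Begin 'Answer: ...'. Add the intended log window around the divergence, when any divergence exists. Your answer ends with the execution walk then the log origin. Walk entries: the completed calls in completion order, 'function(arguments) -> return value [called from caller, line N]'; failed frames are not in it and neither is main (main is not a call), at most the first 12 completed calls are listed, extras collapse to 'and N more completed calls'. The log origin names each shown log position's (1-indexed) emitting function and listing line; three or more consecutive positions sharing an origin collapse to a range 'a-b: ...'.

Answer: position 6; shown 'update_gauge: inputs 48 and 10' vs intended 'update_gauge: inputs 48 and 1'.
Intended log window:
  4: enter count_flags: 10 items against 10
  5: leaving count_flags with 1
  6: update_gauge: inputs 48 and 1
  7: stage result 29
Execution walk:
  fold_scores([1, 10, -1, 9, 11, 10, -3, -5, 6, 10]) -> 48  [called from shape_report, line 29]
  count_flags([1, 10, -1, 9, 11, 10, -3, -5, 6, 10], 10) -> 10  [called from shape_report, line 30]
  update_gauge(48, 10) -> 38  [called from shape_report, line 31]
  shape_report([1, 10, -1, 9, 11, 10, -3, -5, 6, 10], 10) -> 38  [called from main, line 42]
  merge_totals(38, 3) -> 2  [called from main, line 44]
Log origins:
  1: from shape_report, line 28
  2: from fold_scores, line 2
  3: from fold_scores, line 6
  4: from count_flags, line 10
  5: from count_flags, line 15
  6: from update_gauge, line 19
  7: from main, line 43
  8: from merge_totals, line 34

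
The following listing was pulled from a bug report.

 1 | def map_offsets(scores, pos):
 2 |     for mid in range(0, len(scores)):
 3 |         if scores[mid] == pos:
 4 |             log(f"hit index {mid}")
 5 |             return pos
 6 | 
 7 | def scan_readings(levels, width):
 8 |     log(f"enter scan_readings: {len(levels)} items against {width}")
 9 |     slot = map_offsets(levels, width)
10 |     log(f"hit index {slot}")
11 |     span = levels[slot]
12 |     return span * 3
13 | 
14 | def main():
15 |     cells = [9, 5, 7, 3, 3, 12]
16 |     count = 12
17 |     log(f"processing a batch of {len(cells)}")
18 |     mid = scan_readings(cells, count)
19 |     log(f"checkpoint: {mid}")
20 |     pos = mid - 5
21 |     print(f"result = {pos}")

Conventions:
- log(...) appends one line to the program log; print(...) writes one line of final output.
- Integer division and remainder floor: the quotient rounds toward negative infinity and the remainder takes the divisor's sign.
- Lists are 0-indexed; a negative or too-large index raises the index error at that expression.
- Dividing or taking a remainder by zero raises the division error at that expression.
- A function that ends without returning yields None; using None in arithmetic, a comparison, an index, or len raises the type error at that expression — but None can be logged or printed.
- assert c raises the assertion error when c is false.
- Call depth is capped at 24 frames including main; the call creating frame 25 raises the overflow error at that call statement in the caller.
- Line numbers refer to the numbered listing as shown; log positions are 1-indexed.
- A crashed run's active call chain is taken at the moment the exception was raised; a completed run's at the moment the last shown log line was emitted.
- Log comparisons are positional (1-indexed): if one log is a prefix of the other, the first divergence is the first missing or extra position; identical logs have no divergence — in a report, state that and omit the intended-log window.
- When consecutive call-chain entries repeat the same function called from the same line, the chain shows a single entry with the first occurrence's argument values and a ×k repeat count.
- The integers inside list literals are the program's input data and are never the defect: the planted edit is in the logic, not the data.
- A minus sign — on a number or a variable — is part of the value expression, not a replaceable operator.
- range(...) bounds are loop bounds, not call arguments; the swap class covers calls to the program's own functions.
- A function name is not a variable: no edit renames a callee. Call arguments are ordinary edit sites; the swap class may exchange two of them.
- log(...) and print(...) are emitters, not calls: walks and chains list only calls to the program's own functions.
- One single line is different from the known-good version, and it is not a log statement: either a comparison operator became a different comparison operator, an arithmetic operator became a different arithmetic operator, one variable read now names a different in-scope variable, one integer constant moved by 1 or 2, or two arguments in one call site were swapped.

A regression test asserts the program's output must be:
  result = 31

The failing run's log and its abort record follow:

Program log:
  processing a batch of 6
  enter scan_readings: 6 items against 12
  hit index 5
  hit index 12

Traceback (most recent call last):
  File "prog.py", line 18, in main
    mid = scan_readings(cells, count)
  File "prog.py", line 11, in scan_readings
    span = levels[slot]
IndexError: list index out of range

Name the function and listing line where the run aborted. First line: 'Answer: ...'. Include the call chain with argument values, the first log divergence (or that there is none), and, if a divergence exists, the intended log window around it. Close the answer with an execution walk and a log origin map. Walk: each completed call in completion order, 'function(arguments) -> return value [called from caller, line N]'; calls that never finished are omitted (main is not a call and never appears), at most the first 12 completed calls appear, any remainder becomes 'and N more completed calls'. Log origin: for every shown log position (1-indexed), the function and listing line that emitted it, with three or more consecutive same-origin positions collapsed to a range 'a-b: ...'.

Answer: the error was raised in scan_readings, line 11.
Core observation: At log position 4 the runs split — shown 'hit index 12', but the working version logs 'hit index 5'.
Call chain: main -> scan_readings([9, 5, 7, 3, 3, 12], 12) (called at line 18).
First divergence: position 4 — shown 'hit index 12', intended 'hit index 5'.
Intended log window:
  2: enter scan_readings: 6 items against 12
  3: hit index 5
  4: hit index 5
  5: checkpoint: 36
Execution walk:
  map_offsets([9, 5, 7, 3, 3, 12], 12) -> 12  [called from scan_readings, line 9]
Log origin:
  1: from main, line 17
  2: from scan_readings, line 8
  3: from map_offsets, line 4
  4: from scan_readings, line 10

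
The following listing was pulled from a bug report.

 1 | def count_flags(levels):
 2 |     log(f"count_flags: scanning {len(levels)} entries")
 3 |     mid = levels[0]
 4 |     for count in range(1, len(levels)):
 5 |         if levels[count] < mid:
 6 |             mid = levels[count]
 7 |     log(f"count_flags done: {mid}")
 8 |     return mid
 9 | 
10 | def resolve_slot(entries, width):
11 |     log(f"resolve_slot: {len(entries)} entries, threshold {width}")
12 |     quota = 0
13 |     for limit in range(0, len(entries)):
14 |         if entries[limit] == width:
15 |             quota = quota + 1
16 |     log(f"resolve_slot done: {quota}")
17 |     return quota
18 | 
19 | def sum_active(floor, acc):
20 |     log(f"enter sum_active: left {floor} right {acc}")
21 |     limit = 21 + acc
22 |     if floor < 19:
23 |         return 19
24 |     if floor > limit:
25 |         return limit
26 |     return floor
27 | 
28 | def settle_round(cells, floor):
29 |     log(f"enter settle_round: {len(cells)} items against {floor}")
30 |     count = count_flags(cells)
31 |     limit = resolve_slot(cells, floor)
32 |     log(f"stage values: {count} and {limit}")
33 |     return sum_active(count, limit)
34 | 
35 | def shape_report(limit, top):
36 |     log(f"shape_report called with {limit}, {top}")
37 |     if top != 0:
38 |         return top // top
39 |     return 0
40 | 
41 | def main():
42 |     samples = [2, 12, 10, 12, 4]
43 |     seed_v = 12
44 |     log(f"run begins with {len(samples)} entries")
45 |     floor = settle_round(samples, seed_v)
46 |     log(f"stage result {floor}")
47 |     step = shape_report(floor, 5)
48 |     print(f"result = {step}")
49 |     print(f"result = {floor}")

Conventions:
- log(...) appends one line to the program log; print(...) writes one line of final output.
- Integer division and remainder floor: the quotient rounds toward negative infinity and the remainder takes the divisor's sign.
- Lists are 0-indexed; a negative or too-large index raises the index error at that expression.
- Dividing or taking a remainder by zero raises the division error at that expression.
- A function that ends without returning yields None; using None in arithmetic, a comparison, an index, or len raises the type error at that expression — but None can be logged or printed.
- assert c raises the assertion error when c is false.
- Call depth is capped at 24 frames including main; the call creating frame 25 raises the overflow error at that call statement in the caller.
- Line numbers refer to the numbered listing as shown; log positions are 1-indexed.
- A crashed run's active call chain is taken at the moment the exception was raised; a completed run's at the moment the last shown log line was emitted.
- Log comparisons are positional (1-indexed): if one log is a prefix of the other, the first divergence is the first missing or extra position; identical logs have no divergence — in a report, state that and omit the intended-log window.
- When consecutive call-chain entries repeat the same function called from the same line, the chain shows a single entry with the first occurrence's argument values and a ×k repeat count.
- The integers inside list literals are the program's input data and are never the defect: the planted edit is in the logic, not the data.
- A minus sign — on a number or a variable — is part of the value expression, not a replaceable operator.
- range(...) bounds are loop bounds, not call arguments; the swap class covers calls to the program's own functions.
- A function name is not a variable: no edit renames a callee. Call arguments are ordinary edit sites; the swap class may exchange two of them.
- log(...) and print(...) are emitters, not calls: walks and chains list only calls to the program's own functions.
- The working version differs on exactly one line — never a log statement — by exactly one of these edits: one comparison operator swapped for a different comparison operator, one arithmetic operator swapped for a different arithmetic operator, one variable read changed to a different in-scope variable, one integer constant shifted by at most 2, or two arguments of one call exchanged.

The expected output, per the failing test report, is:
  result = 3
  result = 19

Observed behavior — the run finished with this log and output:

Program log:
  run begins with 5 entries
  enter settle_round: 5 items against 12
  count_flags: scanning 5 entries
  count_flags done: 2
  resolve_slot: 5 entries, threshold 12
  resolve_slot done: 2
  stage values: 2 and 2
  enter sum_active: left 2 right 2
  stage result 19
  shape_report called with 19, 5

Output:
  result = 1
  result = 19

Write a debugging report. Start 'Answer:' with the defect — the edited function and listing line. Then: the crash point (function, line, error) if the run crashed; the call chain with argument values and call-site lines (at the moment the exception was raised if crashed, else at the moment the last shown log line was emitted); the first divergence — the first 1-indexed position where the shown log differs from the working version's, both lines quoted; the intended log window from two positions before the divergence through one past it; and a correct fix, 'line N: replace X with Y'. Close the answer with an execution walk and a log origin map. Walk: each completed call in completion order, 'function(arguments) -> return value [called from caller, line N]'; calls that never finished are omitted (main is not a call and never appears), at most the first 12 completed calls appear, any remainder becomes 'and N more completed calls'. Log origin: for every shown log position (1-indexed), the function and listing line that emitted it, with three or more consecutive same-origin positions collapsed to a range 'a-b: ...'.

Answer: the defect is in shape_report at line 38.
Core observation: Every logged value matches the working version; the printed result is what differs.
Call chain: main -> shape_report(19, 5) (called at line 47).
First divergence: none (the log streams are identical).
Execution walk:
  count_flags([2, 12, 10, 12, 4]) -> 2  [called from settle_round, line 30]
  resolve_slot([2, 12, 10, 12, 4], 12) -> 2  [called from settle_round, line 31]
  sum_active(2, 2) -> 19  [called from settle_round, line 33]
  settle_round([2, 12, 10, 12, 4], 12) -> 19  [called from main, line 45]
  shape_report(19, 5) -> 1  [called from main, line 47]
Origin of each log line:
  1: logged in main at line 44
  2: logged in settle_round at line 29
  3: logged in count_flags at line 2
  4: logged in count_flags at line 7
  5: logged in resolve_slot at line 11
  6: logged in resolve_slot at line 16
  7: logged in settle_round at line 32
  8: logged in sum_active at line 20
  9: logged in main at line 46
  10: logged in shape_report at line 36
A correct fix: line 38: replace `top // top` with `limit // top`.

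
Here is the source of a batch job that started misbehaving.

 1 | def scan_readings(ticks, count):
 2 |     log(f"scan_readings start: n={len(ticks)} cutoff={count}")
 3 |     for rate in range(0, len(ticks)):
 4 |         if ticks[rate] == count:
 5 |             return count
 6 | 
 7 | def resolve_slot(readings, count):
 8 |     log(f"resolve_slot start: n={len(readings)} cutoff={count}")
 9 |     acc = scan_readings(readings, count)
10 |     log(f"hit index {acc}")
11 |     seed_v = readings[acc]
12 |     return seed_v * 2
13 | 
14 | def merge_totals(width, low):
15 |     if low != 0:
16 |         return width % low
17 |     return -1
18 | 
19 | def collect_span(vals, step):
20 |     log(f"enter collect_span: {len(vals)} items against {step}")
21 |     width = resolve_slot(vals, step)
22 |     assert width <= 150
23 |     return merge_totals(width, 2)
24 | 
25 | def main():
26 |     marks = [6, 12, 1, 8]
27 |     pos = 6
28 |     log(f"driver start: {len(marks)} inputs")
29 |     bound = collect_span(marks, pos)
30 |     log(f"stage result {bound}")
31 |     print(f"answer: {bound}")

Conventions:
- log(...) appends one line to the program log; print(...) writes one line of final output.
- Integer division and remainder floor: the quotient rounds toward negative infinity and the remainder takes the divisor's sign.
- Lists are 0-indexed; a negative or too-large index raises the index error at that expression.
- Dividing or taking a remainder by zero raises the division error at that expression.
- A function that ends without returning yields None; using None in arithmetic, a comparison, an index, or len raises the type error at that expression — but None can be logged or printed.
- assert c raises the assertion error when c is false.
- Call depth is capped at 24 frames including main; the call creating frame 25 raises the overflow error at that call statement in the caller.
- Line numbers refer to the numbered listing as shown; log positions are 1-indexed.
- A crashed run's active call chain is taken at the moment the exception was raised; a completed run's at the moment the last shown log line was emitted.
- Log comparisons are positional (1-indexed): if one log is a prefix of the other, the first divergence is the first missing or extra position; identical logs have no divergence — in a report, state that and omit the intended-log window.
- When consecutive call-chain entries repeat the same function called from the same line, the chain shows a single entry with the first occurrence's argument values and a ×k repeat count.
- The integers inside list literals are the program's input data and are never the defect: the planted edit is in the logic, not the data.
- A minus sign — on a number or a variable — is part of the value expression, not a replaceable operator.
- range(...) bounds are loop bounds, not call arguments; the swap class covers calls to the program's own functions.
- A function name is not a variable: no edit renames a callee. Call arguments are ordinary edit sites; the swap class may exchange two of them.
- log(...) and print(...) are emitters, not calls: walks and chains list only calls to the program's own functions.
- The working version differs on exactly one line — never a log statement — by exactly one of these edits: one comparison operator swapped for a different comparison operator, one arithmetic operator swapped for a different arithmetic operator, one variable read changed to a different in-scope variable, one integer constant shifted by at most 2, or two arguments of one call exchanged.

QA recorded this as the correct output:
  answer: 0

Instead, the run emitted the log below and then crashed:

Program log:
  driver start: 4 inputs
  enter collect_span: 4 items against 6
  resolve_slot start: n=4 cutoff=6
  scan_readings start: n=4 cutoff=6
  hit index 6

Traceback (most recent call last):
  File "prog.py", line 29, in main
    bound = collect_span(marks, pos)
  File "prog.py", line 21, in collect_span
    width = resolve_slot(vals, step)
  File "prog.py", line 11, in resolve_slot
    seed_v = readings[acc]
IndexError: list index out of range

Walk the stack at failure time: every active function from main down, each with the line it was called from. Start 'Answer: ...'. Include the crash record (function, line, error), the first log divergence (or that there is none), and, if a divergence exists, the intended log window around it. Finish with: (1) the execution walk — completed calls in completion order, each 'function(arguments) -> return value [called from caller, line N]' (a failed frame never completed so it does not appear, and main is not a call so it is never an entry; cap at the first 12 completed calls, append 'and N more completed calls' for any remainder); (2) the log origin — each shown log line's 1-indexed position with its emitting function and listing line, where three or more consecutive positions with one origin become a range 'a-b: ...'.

Answer: main -> collect_span (called at line 29) -> resolve_slot (called at line 21).
The tell: The earliest visible damage is log position 5 — 'hit index 6' rather than the intended 'hit index 0'.
Crash: resolve_slot, line 11, IndexError.
First divergence: position 5 — the shown line 'hit index 6' should read 'hit index 0'.
Intended log window:
  3: resolve_slot start: n=4 cutoff=6
  4: scan_readings start: n=4 cutoff=6
  5: hit index 0
  6: stage result 0
Execution walk:
  scan_readings([6, 12, 1, 8], 6) -> 6  [called from resolve_slot, line 9]
Origin of each log line:
  1: from main, line 28
  2: from collect_span, line 20
  3: from resolve_slot, line 8
  4: from scan_readings, line 2
  5: from resolve_slot, line 10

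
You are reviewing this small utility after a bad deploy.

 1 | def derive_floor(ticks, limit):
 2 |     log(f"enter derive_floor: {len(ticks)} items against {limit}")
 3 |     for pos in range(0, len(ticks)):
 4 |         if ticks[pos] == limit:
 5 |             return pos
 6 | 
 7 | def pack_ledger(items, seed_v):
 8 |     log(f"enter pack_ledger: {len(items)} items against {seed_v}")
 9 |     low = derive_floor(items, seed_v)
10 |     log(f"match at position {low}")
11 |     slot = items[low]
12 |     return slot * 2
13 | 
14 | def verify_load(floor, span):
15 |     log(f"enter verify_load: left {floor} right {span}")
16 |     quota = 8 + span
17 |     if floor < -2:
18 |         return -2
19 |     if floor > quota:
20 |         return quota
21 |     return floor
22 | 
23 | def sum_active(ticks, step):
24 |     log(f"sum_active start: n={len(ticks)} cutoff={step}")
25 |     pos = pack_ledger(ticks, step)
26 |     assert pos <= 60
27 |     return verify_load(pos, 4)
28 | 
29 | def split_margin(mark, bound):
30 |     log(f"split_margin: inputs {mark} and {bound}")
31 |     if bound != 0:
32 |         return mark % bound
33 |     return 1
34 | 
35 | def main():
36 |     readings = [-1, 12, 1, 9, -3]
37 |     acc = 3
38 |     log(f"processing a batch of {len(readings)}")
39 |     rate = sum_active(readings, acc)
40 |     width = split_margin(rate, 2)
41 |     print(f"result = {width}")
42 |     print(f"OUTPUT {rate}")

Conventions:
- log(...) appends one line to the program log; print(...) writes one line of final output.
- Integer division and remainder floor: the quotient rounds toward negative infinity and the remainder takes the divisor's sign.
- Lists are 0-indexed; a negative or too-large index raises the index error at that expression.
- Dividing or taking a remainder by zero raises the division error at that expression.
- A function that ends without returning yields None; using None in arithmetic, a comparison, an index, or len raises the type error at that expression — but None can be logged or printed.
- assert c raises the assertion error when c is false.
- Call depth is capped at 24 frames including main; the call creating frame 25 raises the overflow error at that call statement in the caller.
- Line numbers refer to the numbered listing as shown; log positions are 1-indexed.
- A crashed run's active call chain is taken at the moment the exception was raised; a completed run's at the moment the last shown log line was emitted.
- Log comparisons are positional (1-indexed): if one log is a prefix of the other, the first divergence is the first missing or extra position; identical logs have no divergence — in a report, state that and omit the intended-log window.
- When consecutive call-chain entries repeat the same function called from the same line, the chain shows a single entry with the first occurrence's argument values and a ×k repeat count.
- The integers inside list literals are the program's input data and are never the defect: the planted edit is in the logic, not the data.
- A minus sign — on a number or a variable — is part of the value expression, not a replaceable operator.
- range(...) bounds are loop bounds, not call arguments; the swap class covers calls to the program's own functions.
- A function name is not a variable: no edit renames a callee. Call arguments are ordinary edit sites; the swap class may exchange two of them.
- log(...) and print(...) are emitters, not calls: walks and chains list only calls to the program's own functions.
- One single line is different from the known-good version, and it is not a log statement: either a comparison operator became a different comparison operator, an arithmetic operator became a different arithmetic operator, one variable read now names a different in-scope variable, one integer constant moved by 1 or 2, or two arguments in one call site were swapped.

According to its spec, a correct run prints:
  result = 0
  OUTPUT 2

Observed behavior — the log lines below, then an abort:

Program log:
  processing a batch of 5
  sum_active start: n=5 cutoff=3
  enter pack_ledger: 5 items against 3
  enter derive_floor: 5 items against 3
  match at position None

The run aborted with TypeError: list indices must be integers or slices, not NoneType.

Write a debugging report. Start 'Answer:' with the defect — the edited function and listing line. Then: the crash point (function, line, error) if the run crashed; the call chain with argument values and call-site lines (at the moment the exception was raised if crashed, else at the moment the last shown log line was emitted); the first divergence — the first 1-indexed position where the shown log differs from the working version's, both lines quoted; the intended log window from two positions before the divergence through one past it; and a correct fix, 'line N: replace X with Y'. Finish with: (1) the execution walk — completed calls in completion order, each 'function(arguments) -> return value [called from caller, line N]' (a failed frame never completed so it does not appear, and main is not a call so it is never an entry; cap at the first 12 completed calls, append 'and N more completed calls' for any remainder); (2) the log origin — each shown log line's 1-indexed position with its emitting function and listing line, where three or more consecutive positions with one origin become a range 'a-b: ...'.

Answer: the defect is in main at line 37.
Key fact: Everything matches until log position 2, which reads 'sum_active start: n=5 cutoff=3' in place of 'sum_active start: n=5 cutoff=1'.
Crash: pack_ledger, line 11, TypeError.
Call chain: main -> sum_active([-1, 12, 1, 9, -3], 3) (called at line 39) -> pack_ledger([-1, 12, 1, 9, -3], 3) (called at line 25).
First divergence: position 2 — the shown line 'sum_active start: n=5 cutoff=3' should read 'sum_active start: n=5 cutoff=1'.
Intended log window:
  1: processing a batch of 5
  2: sum_active start: n=5 cutoff=1
  3: enter pack_ledger: 5 items against 1
Execution walk:
  derive_floor([-1, 12, 1, 9, -3], 3) -> None  [called from pack_ledger, line 9]
Log origin:
  1: from main, line 38
  2: from sum_active, line 24
  3: from pack_ledger, line 8
  4: from derive_floor, line 2
  5: from pack_ledger, line 10
A correct fix: line 37: replace `3` with `1`.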